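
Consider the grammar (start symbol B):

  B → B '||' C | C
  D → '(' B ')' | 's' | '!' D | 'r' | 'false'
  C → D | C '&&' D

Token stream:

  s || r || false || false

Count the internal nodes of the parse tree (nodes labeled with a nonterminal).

[B [B [B [B [C [D s]]] || [C [D r]]] || [C [D false]]] || [C [D false]]]

12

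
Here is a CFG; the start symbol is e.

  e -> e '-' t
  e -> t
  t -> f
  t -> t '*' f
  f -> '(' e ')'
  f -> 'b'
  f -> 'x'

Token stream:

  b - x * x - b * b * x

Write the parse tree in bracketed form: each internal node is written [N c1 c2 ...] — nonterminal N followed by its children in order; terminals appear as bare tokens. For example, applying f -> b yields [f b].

[e [e [e [t [f b]]] - [t [t [f x]] * [f x]]] - [t [t [t [f b]] * [f b]] * [f x]]]

e
e - t
e - t - t
t - t - t
f - t - t
b - t - t
b - t * f - t
b - f * f - t
b - x * f - t
b - x * x - t
b - x * x - t * f
b - x * x - t * f * f
b - x * x - f * f * f
b - x * x - b * f * f
b - x * x - b * b * f
b - x * x - b * b * x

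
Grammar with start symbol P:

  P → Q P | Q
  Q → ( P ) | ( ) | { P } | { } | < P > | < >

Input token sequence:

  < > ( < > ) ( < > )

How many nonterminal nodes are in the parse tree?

10

[P [Q < >] [P [Q ( [P [Q < >]] )] [P [Q ( [P [Q < >]] )]]]]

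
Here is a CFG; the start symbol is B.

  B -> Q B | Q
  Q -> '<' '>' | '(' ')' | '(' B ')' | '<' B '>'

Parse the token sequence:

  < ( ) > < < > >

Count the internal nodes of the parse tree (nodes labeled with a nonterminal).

[B [Q < [B [Q ( )]] >] [B [Q < [B [Q < >]] >]]]

8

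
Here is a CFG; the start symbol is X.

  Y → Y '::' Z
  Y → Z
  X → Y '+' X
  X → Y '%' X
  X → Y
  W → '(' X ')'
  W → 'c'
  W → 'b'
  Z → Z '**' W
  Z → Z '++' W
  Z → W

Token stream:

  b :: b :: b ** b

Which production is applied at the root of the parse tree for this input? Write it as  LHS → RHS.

X → Y

[X [Y [Y [Y [Z [W b]]] :: [Z [W b]]] :: [Z [Z [W b]] ** [W b]]]]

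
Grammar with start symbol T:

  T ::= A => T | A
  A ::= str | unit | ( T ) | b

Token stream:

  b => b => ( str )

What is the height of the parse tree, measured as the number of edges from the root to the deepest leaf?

[T [A b] => [T [A b] => [T [A ( [T [A str]] )]]]]

6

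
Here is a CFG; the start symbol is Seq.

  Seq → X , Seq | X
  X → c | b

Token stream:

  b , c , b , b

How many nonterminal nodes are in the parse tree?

[Seq [X b] , [Seq [X c] , [Seq [X b] , [Seq [X b]]]]]

8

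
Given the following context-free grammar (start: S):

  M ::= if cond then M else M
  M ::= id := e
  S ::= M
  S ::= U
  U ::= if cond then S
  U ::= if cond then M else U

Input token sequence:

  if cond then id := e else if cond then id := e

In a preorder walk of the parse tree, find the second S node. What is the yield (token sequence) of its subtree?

[S [U if cond then [M id := e] else [U if cond then [S [M id := e]]]]]

id := e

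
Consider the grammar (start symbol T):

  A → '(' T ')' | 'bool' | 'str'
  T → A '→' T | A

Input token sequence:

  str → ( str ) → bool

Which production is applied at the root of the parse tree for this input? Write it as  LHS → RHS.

T → A '→' T

[T [A str] → [T [A ( [T [A str]] )] → [T [A bool]]]]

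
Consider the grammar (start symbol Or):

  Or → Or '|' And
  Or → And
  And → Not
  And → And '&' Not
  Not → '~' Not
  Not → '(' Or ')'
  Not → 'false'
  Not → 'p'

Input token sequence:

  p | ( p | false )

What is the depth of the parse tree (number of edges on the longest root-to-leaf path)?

[Or [Or [And [Not p]]] | [And [Not ( [Or [Or [And [Not p]]] | [And [Not false]]] )]]]

7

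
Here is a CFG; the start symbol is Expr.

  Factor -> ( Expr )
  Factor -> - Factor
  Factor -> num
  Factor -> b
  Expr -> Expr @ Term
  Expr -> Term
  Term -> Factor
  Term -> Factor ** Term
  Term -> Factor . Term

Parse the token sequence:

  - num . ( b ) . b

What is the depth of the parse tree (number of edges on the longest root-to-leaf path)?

[Expr [Term [Factor - [Factor num]] . [Term [Factor ( [Expr [Term [Factor b]]] )] . [Term [Factor b]]]]]

7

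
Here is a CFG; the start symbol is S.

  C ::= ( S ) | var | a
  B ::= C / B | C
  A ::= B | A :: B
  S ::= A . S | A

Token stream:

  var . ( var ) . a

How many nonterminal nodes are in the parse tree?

[S [A [B [C var]]] . [S [A [B [C ( [S [A [B [C var]]]] )]]] . [S [A [B [C a]]]]]]

16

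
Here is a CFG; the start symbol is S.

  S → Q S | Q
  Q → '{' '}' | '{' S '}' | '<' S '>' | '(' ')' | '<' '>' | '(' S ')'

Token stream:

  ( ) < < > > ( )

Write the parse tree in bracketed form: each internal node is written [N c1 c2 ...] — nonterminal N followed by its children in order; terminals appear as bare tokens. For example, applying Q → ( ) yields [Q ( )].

S
Q S
( ) S
( ) Q S
( ) < S > S
( ) < Q > S
( ) < < > > S
( ) < < > > Q
( ) < < > > ( )

[S [Q ( )] [S [Q < [S [Q < >]] >] [S [Q ( )]]]]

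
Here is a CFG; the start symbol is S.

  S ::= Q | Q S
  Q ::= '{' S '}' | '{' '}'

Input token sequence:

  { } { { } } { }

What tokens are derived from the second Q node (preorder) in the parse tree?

[S [Q { }] [S [Q { [S [Q { }]] }] [S [Q { }]]]]

{ { } }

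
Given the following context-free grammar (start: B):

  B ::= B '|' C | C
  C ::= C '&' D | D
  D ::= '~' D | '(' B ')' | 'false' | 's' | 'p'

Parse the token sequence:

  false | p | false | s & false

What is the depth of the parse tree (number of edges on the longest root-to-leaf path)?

[B [B [B [B [C [D false]]] | [C [D p]]] | [C [D false]]] | [C [C [D s]] & [D false]]]

6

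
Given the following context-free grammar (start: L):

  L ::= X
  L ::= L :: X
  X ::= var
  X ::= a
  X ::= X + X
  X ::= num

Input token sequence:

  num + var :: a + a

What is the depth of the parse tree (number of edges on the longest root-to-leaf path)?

[L [L [X [X num] + [X var]]] :: [X [X a] + [X a]]]

4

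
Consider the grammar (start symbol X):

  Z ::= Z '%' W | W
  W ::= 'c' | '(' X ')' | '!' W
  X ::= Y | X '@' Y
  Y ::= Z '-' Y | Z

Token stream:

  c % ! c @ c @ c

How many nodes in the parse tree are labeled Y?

[X [X [X [Y [Z [Z [W c]] % [W ! [W c]]]]] @ [Y [Z [W c]]]] @ [Y [Z [W c]]]]

3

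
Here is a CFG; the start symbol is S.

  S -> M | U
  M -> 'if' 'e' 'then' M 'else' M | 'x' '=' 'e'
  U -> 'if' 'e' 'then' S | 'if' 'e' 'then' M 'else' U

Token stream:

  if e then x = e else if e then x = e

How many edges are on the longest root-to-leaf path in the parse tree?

[S [U if e then [M x = e] else [U if e then [S [M x = e]]]]]

5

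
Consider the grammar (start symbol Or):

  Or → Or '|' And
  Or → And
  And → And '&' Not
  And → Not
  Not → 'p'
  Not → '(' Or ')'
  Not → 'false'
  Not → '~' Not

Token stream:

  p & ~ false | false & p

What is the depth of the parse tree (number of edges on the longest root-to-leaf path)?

5

[Or [Or [And [And [Not p]] & [Not ~ [Not false]]]] | [And [And [Not false]] & [Not p]]]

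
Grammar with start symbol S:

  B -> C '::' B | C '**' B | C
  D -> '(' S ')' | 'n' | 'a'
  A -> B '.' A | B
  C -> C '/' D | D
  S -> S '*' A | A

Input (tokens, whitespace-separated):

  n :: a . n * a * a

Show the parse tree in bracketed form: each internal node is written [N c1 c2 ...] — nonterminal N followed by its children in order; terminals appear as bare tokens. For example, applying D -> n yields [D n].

S
S * A
S * A * A
A * A * A
B . A * A * A
C :: B . A * A * A
D :: B . A * A * A
n :: B . A * A * A
n :: C . A * A * A
n :: D . A * A * A
n :: a . A * A * A
n :: a . B * A * A
n :: a . C * A * A
n :: a . D * A * A
n :: a . n * A * A
n :: a . n * B * A
n :: a . n * C * A
n :: a . n * D * A
n :: a . n * a * A
n :: a . n * a * B
n :: a . n * a * C
n :: a . n * a * D
n :: a . n * a * a

[S [S [S [A [B [C [D n]] :: [B [C [D a]]]] . [A [B [C [D n]]]]]] * [A [B [C [D a]]]]] * [A [B [C [D a]]]]]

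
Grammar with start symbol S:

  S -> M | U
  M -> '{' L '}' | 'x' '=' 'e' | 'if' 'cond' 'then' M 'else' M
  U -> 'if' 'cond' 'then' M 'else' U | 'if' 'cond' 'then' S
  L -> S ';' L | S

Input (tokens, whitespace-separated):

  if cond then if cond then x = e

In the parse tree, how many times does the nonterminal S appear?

[S [U if cond then [S [U if cond then [S [M x = e]]]]]]

3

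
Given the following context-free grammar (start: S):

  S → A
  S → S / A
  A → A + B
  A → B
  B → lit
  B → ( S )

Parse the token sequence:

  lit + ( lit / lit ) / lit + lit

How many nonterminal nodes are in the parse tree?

16

[S [S [A [A [B lit]] + [B ( [S [S [A [B lit]]] / [A [B lit]]] )]]] / [A [A [B lit]] + [B lit]]]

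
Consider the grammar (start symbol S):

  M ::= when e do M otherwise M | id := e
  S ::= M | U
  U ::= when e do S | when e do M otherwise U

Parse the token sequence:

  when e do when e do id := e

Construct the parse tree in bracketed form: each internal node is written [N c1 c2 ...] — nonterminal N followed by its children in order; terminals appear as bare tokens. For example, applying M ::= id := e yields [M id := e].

S
U
when e do S
when e do U
when e do when e do S
when e do when e do M
when e do when e do id := e

[S [U when e do [S [U when e do [S [M id := e]]]]]]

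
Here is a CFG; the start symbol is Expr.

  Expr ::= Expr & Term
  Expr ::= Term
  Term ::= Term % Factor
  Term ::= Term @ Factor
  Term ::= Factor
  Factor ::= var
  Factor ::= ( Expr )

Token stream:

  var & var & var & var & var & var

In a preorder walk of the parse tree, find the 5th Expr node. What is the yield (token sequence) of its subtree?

[Expr [Expr [Expr [Expr [Expr [Expr [Term [Factor var]]] & [Term [Factor var]]] & [Term [Factor var]]] & [Term [Factor var]]] & [Term [Factor var]]] & [Term [Factor var]]]

var & var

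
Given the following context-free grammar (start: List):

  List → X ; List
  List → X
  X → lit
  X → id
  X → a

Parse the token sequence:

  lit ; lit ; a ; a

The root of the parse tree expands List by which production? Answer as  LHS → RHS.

[List [X lit] ; [List [X lit] ; [List [X a] ; [List [X a]]]]]

List → X ; List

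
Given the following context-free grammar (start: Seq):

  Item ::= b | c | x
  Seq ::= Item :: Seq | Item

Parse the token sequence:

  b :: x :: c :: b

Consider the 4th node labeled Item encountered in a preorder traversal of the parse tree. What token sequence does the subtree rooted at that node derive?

b

[Seq [Item b] :: [Seq [Item x] :: [Seq [Item c] :: [Seq [Item b]]]]]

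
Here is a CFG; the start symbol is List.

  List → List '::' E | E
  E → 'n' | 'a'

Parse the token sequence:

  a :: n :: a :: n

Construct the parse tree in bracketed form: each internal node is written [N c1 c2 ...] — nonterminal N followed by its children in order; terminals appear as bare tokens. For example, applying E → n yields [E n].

[List [List [List [List [E a]] :: [E n]] :: [E a]] :: [E n]]

List
List :: E
List :: E :: E
List :: E :: E :: E
E :: E :: E :: E
a :: E :: E :: E
a :: n :: E :: E
a :: n :: a :: E
a :: n :: a :: n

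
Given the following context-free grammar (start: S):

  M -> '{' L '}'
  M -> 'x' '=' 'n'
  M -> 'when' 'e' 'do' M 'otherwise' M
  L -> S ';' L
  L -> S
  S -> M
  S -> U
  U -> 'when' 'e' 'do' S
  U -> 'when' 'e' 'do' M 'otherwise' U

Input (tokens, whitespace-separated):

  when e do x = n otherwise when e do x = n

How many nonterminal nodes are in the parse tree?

6

[S [U when e do [M x = n] otherwise [U when e do [S [M x = n]]]]]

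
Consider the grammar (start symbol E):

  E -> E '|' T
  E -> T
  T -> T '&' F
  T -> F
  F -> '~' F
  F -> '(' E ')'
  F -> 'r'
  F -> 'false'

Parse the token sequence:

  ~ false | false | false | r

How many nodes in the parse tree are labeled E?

[E [E [E [E [T [F ~ [F false]]]] | [T [F false]]] | [T [F false]]] | [T [F r]]]

4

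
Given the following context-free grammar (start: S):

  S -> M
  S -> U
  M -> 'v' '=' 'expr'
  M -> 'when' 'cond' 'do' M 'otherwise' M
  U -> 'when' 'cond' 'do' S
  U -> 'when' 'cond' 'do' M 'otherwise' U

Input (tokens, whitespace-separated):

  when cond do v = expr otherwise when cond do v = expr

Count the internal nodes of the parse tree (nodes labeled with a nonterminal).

6

[S [U when cond do [M v = expr] otherwise [U when cond do [S [M v = expr]]]]]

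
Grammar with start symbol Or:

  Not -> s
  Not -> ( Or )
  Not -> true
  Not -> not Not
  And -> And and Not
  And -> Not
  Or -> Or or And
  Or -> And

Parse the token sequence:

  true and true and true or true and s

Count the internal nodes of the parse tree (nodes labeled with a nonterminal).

12

[Or [Or [And [And [And [Not true]] and [Not true]] and [Not true]]] or [And [And [Not true]] and [Not s]]]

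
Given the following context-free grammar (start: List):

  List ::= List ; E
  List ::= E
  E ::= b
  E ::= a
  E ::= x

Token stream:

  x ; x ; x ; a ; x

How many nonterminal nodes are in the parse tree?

10

[List [List [List [List [List [E x]] ; [E x]] ; [E x]] ; [E a]] ; [E x]]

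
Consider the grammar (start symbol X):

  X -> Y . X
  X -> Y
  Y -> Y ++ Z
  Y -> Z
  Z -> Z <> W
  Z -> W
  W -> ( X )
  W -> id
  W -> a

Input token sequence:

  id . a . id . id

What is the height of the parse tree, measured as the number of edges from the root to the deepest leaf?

7

[X [Y [Z [W id]]] . [X [Y [Z [W a]]] . [X [Y [Z [W id]]] . [X [Y [Z [W id]]]]]]]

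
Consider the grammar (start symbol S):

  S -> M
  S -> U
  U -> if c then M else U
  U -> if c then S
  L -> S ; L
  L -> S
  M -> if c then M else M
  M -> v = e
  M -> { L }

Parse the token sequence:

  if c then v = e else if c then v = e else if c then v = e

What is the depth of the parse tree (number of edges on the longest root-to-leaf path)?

[S [U if c then [M v = e] else [U if c then [M v = e] else [U if c then [S [M v = e]]]]]]

6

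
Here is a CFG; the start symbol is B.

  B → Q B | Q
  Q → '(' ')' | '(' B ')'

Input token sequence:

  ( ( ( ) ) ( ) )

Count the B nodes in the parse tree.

4

[B [Q ( [B [Q ( [B [Q ( )]] )] [B [Q ( )]]] )]]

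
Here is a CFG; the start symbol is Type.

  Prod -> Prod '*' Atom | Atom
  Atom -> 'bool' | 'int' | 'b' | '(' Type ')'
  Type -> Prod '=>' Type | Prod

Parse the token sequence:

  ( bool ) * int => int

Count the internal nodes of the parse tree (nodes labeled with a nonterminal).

[Type [Prod [Prod [Atom ( [Type [Prod [Atom bool]]] )]] * [Atom int]] => [Type [Prod [Atom int]]]]

11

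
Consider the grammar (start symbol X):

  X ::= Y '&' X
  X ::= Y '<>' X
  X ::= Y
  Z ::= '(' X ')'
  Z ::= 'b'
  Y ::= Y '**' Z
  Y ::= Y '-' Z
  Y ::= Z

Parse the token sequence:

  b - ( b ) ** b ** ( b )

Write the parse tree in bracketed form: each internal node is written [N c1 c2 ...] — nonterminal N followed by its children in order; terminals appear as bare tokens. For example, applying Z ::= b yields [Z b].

X
Y
Y ** Z
Y ** Z ** Z
Y - Z ** Z ** Z
Z - Z ** Z ** Z
b - Z ** Z ** Z
b - ( X ) ** Z ** Z
b - ( Y ) ** Z ** Z
b - ( Z ) ** Z ** Z
b - ( b ) ** Z ** Z
b - ( b ) ** b ** Z
b - ( b ) ** b ** ( X )
b - ( b ) ** b ** ( Y )
b - ( b ) ** b ** ( Z )
b - ( b ) ** b ** ( b )

[X [Y [Y [Y [Y [Z b]] - [Z ( [X [Y [Z b]]] )]] ** [Z b]] ** [Z ( [X [Y [Z b]]] )]]]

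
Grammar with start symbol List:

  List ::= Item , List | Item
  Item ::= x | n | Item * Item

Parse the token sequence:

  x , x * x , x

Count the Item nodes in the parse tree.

5

[List [Item x] , [List [Item [Item x] * [Item x]] , [List [Item x]]]]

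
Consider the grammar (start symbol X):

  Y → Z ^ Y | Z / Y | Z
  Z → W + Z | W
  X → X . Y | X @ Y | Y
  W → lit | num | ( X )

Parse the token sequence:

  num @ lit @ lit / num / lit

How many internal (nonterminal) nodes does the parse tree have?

[X [X [X [Y [Z [W num]]]] @ [Y [Z [W lit]]]] @ [Y [Z [W lit]] / [Y [Z [W num]] / [Y [Z [W lit]]]]]]

18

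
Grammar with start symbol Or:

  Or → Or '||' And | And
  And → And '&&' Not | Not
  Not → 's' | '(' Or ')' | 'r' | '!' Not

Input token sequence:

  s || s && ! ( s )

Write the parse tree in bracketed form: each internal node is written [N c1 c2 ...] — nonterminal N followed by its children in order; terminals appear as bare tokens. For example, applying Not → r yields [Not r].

[Or [Or [And [Not s]]] || [And [And [Not s]] && [Not ! [Not ( [Or [And [Not s]]] )]]]]

Or
Or || And
And || And
Not || And
s || And
s || And && Not
s || Not && Not
s || s && Not
s || s && ! Not
s || s && ! ( Or )
s || s && ! ( And )
s || s && ! ( Not )
s || s && ! ( s )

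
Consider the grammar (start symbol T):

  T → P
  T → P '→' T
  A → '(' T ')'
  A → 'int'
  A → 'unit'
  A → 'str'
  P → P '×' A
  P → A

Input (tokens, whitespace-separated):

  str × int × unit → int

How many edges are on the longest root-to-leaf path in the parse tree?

5

[T [P [P [P [A str]] × [A int]] × [A unit]] → [T [P [A int]]]]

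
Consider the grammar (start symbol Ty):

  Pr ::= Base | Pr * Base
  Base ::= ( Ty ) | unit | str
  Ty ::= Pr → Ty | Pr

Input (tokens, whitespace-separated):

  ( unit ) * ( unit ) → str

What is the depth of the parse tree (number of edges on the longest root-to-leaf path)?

7

[Ty [Pr [Pr [Base ( [Ty [Pr [Base unit]]] )]] * [Base ( [Ty [Pr [Base unit]]] )]] → [Ty [Pr [Base str]]]]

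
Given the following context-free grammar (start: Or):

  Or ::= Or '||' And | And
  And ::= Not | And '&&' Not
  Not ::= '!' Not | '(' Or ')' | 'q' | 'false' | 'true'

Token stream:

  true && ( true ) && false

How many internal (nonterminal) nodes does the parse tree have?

10

[Or [And [And [And [Not true]] && [Not ( [Or [And [Not true]]] )]] && [Not false]]]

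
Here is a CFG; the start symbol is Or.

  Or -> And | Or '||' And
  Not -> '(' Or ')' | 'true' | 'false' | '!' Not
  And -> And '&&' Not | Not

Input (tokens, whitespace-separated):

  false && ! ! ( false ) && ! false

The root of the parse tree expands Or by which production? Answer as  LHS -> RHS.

[Or [And [And [And [Not false]] && [Not ! [Not ! [Not ( [Or [And [Not false]]] )]]]] && [Not ! [Not false]]]]

Or -> And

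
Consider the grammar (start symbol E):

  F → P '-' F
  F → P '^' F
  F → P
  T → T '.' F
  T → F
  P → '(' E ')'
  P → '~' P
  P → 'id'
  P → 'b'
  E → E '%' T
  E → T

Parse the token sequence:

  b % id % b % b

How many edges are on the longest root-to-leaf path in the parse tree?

[E [E [E [E [T [F [P b]]]] % [T [F [P id]]]] % [T [F [P b]]]] % [T [F [P b]]]]

7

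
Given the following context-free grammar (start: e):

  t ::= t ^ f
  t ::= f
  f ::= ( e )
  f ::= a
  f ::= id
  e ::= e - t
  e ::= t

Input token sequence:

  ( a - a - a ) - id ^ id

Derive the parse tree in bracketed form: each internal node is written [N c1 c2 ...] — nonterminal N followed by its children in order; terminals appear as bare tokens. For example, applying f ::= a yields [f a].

[e [e [t [f ( [e [e [e [t [f a]]] - [t [f a]]] - [t [f a]]] )]]] - [t [t [f id]] ^ [f id]]]

e
e - t
t - t
f - t
( e ) - t
( e - t ) - t
( e - t - t ) - t
( t - t - t ) - t
( f - t - t ) - t
( a - t - t ) - t
( a - f - t ) - t
( a - a - t ) - t
( a - a - f ) - t
( a - a - a ) - t
( a - a - a ) - t ^ f
( a - a - a ) - f ^ f
( a - a - a ) - id ^ f
( a - a - a ) - id ^ id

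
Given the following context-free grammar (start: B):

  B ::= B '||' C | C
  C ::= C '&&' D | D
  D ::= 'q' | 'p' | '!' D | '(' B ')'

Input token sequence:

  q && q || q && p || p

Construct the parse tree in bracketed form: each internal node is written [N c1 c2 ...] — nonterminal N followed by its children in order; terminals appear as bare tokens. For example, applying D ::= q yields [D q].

[B [B [B [C [C [D q]] && [D q]]] || [C [C [D q]] && [D p]]] || [C [D p]]]

B
B || C
B || C || C
C || C || C
C && D || C || C
D && D || C || C
q && D || C || C
q && q || C || C
q && q || C && D || C
q && q || D && D || C
q && q || q && D || C
q && q || q && p || C
q && q || q && p || D
q && q || q && p || p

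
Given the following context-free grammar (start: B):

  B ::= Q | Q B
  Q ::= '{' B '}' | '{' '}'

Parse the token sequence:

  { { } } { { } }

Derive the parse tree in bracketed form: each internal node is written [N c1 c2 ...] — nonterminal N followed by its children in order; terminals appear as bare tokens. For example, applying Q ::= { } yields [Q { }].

B
Q B
{ B } B
{ Q } B
{ { } } B
{ { } } Q
{ { } } { B }
{ { } } { Q }
{ { } } { { } }

[B [Q { [B [Q { }]] }] [B [Q { [B [Q { }]] }]]]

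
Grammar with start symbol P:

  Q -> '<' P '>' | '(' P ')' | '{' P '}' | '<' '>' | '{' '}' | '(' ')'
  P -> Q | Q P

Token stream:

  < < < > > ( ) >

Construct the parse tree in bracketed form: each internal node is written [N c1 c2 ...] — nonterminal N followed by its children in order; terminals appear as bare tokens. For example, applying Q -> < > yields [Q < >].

P
Q
< P >
< Q P >
< < P > P >
< < Q > P >
< < < > > P >
< < < > > Q >
< < < > > ( ) >

[P [Q < [P [Q < [P [Q < >]] >] [P [Q ( )]]] >]]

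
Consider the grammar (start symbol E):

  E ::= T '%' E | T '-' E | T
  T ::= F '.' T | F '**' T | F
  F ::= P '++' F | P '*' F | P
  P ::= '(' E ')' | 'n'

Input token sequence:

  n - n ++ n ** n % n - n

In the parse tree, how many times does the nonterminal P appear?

[E [T [F [P n]]] - [E [T [F [P n] ++ [F [P n]]] ** [T [F [P n]]]] % [E [T [F [P n]]] - [E [T [F [P n]]]]]]]

6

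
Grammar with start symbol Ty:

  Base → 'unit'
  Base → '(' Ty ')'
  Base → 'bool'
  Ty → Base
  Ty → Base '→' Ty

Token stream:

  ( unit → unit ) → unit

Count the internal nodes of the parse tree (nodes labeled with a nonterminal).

8

[Ty [Base ( [Ty [Base unit] → [Ty [Base unit]]] )] → [Ty [Base unit]]]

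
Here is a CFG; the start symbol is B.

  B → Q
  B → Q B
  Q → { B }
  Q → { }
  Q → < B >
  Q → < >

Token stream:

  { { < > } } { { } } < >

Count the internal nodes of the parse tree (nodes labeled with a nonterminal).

[B [Q { [B [Q { [B [Q < >]] }]] }] [B [Q { [B [Q { }]] }] [B [Q < >]]]]

12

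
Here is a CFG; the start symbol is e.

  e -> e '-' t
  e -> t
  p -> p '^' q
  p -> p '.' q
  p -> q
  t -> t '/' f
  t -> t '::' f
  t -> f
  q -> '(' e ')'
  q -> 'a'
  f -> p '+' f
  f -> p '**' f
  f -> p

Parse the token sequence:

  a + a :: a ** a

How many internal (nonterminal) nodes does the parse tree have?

15

[e [t [t [f [p [q a]] + [f [p [q a]]]]] :: [f [p [q a]] ** [f [p [q a]]]]]]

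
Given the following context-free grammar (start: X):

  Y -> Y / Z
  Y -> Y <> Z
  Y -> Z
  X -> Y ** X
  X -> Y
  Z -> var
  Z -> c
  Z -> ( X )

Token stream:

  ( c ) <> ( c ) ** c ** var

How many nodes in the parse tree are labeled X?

5

[X [Y [Y [Z ( [X [Y [Z c]]] )]] <> [Z ( [X [Y [Z c]]] )]] ** [X [Y [Z c]] ** [X [Y [Z var]]]]]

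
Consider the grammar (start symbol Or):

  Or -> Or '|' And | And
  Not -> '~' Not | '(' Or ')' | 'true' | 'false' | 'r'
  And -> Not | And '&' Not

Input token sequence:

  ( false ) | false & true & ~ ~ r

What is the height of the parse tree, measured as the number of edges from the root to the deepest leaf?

[Or [Or [And [Not ( [Or [And [Not false]]] )]]] | [And [And [And [Not false]] & [Not true]] & [Not ~ [Not ~ [Not r]]]]]

7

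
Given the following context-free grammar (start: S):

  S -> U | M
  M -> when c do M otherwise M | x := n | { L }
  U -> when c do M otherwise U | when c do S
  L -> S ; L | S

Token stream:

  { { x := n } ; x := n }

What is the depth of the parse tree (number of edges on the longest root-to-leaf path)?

[S [M { [L [S [M { [L [S [M x := n]]] }]] ; [L [S [M x := n]]]] }]]

8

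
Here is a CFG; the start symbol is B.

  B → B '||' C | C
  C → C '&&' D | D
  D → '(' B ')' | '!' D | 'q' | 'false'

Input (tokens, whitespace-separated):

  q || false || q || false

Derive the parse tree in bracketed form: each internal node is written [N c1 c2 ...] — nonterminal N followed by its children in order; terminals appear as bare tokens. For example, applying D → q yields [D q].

B
B || C
B || C || C
B || C || C || C
C || C || C || C
D || C || C || C
q || C || C || C
q || D || C || C
q || false || C || C
q || false || D || C
q || false || q || C
q || false || q || D
q || false || q || false

[B [B [B [B [C [D q]]] || [C [D false]]] || [C [D q]]] || [C [D false]]]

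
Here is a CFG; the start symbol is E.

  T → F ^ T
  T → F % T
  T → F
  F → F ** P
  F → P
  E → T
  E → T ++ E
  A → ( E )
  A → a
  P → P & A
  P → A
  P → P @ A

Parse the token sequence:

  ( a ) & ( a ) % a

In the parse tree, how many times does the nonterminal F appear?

[E [T [F [P [P [A ( [E [T [F [P [A a]]]]] )]] & [A ( [E [T [F [P [A a]]]]] )]]] % [T [F [P [A a]]]]]]

4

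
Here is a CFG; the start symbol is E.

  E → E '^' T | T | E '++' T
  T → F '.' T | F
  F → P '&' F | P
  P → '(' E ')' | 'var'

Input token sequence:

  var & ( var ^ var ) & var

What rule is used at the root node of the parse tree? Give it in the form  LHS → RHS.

E → T

[E [T [F [P var] & [F [P ( [E [E [T [F [P var]]]] ^ [T [F [P var]]]] )] & [F [P var]]]]]]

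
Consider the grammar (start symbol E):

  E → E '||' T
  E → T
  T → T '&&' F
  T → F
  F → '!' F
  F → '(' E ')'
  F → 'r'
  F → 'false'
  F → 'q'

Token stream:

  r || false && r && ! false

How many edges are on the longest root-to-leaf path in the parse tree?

5

[E [E [T [F r]]] || [T [T [T [F false]] && [F r]] && [F ! [F false]]]]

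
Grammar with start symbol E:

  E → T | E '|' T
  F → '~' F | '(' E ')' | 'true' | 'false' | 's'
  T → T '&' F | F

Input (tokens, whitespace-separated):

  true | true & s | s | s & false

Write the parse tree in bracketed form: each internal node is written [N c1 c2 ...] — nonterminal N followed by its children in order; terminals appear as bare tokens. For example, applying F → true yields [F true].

E
E | T
E | T | T
E | T | T | T
T | T | T | T
F | T | T | T
true | T | T | T
true | T & F | T | T
true | F & F | T | T
true | true & F | T | T
true | true & s | T | T
true | true & s | F | T
true | true & s | s | T
true | true & s | s | T & F
true | true & s | s | F & F
true | true & s | s | s & F
true | true & s | s | s & false

[E [E [E [E [T [F true]]] | [T [T [F true]] & [F s]]] | [T [F s]]] | [T [T [F s]] & [F false]]]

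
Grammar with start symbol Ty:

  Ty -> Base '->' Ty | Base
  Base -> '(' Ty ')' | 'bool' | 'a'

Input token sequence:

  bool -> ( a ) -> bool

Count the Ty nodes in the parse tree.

[Ty [Base bool] -> [Ty [Base ( [Ty [Base a]] )] -> [Ty [Base bool]]]]

4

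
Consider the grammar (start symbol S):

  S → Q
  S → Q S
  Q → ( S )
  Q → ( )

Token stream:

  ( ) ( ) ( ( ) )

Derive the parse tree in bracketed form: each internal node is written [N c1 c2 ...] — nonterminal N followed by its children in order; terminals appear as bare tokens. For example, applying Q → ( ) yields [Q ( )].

[S [Q ( )] [S [Q ( )] [S [Q ( [S [Q ( )]] )]]]]

S
Q S
( ) S
( ) Q S
( ) ( ) S
( ) ( ) Q
( ) ( ) ( S )
( ) ( ) ( Q )
( ) ( ) ( ( ) )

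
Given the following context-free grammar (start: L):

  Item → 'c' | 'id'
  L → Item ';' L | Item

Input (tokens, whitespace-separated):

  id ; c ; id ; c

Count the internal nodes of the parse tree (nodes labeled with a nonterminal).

[L [Item id] ; [L [Item c] ; [L [Item id] ; [L [Item c]]]]]

8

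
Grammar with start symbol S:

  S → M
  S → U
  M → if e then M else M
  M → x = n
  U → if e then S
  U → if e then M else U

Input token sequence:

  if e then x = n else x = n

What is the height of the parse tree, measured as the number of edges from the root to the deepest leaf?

3

[S [M if e then [M x = n] else [M x = n]]]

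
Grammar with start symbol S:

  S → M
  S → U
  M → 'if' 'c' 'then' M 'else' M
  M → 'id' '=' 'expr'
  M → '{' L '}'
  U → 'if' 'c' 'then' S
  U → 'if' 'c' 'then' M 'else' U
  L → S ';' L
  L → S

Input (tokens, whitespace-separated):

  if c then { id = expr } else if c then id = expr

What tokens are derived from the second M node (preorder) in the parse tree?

[S [U if c then [M { [L [S [M id = expr]]] }] else [U if c then [S [M id = expr]]]]]

id = expr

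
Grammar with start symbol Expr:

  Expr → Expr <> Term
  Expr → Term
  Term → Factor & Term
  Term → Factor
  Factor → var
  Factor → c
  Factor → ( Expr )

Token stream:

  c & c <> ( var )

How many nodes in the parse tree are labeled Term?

[Expr [Expr [Term [Factor c] & [Term [Factor c]]]] <> [Term [Factor ( [Expr [Term [Factor var]]] )]]]

4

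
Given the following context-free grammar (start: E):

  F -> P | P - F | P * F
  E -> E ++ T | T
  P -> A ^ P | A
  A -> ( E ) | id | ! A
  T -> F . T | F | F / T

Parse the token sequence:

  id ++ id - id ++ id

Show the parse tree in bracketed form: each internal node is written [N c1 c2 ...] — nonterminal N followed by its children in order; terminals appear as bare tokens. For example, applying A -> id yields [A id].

E
E ++ T
E ++ T ++ T
T ++ T ++ T
F ++ T ++ T
P ++ T ++ T
A ++ T ++ T
id ++ T ++ T
id ++ F ++ T
id ++ P - F ++ T
id ++ A - F ++ T
id ++ id - F ++ T
id ++ id - P ++ T
id ++ id - A ++ T
id ++ id - id ++ T
id ++ id - id ++ F
id ++ id - id ++ P
id ++ id - id ++ A
id ++ id - id ++ id

[E [E [E [T [F [P [A id]]]]] ++ [T [F [P [A id]] - [F [P [A id]]]]]] ++ [T [F [P [A id]]]]]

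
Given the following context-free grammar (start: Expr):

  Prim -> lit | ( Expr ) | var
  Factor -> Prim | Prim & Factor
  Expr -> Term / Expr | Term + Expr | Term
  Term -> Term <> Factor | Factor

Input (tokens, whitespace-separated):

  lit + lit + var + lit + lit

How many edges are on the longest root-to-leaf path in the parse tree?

8

[Expr [Term [Factor [Prim lit]]] + [Expr [Term [Factor [Prim lit]]] + [Expr [Term [Factor [Prim var]]] + [Expr [Term [Factor [Prim lit]]] + [Expr [Term [Factor [Prim lit]]]]]]]]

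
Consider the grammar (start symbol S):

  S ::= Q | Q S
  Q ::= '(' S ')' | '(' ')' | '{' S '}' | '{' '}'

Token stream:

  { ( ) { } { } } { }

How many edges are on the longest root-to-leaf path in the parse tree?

[S [Q { [S [Q ( )] [S [Q { }] [S [Q { }]]]] }] [S [Q { }]]]

6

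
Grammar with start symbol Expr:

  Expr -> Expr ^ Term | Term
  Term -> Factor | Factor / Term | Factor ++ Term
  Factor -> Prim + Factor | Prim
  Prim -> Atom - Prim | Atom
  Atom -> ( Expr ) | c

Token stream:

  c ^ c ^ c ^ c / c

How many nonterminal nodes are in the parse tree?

24

[Expr [Expr [Expr [Expr [Term [Factor [Prim [Atom c]]]]] ^ [Term [Factor [Prim [Atom c]]]]] ^ [Term [Factor [Prim [Atom c]]]]] ^ [Term [Factor [Prim [Atom c]]] / [Term [Factor [Prim [Atom c]]]]]]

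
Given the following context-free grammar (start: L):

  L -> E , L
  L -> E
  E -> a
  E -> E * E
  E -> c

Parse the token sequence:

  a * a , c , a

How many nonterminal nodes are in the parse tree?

[L [E [E a] * [E a]] , [L [E c] , [L [E a]]]]

8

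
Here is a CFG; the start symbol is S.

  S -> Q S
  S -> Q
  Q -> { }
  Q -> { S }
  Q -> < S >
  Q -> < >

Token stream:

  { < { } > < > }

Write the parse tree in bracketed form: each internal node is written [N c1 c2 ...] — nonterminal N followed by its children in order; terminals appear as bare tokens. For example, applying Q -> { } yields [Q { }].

S
Q
{ S }
{ Q S }
{ < S > S }
{ < Q > S }
{ < { } > S }
{ < { } > Q }
{ < { } > < > }

[S [Q { [S [Q < [S [Q { }]] >] [S [Q < >]]] }]]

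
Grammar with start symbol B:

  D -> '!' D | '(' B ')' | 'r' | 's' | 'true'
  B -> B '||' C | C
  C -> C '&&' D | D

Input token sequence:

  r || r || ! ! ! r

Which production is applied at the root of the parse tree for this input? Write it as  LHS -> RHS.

B -> B '||' C

[B [B [B [C [D r]]] || [C [D r]]] || [C [D ! [D ! [D ! [D r]]]]]]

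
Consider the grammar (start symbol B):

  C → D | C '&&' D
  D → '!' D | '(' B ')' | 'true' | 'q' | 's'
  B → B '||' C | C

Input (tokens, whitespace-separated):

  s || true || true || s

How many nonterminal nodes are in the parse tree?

[B [B [B [B [C [D s]]] || [C [D true]]] || [C [D true]]] || [C [D s]]]

12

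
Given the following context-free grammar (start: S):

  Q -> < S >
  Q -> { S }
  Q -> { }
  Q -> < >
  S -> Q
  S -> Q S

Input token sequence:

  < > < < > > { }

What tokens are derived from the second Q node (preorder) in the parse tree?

< < > >

[S [Q < >] [S [Q < [S [Q < >]] >] [S [Q { }]]]]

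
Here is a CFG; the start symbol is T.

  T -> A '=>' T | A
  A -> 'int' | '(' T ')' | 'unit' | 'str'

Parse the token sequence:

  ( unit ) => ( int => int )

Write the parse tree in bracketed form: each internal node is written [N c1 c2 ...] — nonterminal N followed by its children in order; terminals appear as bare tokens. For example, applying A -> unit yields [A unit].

T
A => T
( T ) => T
( A ) => T
( unit ) => T
( unit ) => A
( unit ) => ( T )
( unit ) => ( A => T )
( unit ) => ( int => T )
( unit ) => ( int => A )
( unit ) => ( int => int )

[T [A ( [T [A unit]] )] => [T [A ( [T [A int] => [T [A int]]] )]]]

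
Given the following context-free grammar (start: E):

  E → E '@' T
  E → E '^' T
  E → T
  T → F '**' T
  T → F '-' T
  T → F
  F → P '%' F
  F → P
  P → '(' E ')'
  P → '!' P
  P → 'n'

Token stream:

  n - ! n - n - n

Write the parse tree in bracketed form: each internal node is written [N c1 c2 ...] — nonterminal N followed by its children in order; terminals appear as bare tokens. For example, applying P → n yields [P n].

[E [T [F [P n]] - [T [F [P ! [P n]]] - [T [F [P n]] - [T [F [P n]]]]]]]

E
T
F - T
P - T
n - T
n - F - T
n - P - T
n - ! P - T
n - ! n - T
n - ! n - F - T
n - ! n - P - T
n - ! n - n - T
n - ! n - n - F
n - ! n - n - P
n - ! n - n - n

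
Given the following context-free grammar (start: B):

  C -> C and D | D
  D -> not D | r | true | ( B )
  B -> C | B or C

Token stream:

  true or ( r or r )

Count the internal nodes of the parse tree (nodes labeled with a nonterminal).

12

[B [B [C [D true]]] or [C [D ( [B [B [C [D r]]] or [C [D r]]] )]]]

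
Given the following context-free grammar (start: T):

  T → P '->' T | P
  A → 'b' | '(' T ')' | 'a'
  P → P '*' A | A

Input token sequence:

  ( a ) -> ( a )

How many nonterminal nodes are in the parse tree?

12

[T [P [A ( [T [P [A a]]] )]] -> [T [P [A ( [T [P [A a]]] )]]]]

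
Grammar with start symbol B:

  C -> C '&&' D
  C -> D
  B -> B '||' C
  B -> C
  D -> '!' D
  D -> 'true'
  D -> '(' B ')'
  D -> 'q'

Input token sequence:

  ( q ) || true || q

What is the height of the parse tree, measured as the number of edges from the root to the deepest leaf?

8

[B [B [B [C [D ( [B [C [D q]]] )]]] || [C [D true]]] || [C [D q]]]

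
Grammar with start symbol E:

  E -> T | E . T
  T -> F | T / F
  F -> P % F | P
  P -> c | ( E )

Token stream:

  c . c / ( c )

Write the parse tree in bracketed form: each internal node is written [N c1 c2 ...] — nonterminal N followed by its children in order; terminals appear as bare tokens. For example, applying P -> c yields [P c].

E
E . T
T . T
F . T
P . T
c . T
c . T / F
c . F / F
c . P / F
c . c / F
c . c / P
c . c / ( E )
c . c / ( T )
c . c / ( F )
c . c / ( P )
c . c / ( c )

[E [E [T [F [P c]]]] . [T [T [F [P c]]] / [F [P ( [E [T [F [P c]]]] )]]]]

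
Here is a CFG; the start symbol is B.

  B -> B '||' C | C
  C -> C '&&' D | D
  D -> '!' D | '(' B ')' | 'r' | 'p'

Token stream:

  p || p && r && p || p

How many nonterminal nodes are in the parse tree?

[B [B [B [C [D p]]] || [C [C [C [D p]] && [D r]] && [D p]]] || [C [D p]]]

13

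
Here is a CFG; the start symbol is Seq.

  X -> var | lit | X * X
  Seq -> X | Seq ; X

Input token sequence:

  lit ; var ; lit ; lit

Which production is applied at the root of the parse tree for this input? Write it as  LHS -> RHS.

[Seq [Seq [Seq [Seq [X lit]] ; [X var]] ; [X lit]] ; [X lit]]

Seq -> Seq ; X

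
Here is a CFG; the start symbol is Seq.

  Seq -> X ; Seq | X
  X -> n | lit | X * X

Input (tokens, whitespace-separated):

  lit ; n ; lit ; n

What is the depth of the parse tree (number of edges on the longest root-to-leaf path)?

5

[Seq [X lit] ; [Seq [X n] ; [Seq [X lit] ; [Seq [X n]]]]]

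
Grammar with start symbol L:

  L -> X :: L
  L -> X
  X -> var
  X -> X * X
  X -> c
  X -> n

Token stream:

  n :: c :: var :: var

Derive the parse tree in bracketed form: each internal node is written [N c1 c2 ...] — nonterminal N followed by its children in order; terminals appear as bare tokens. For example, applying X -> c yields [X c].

[L [X n] :: [L [X c] :: [L [X var] :: [L [X var]]]]]

L
X :: L
n :: L
n :: X :: L
n :: c :: L
n :: c :: X :: L
n :: c :: var :: L
n :: c :: var :: X
n :: c :: var :: var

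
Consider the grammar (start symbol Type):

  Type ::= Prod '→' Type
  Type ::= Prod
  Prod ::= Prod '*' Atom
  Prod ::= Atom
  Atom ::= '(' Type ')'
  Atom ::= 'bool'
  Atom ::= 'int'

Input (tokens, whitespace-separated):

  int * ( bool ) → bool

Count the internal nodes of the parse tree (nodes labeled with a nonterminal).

11

[Type [Prod [Prod [Atom int]] * [Atom ( [Type [Prod [Atom bool]]] )]] → [Type [Prod [Atom bool]]]]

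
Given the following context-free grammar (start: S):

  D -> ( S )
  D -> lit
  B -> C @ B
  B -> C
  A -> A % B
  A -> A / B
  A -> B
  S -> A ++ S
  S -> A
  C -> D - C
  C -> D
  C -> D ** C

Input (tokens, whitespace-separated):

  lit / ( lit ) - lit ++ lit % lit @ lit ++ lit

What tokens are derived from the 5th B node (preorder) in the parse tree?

lit @ lit

[S [A [A [B [C [D lit]]]] / [B [C [D ( [S [A [B [C [D lit]]]]] )] - [C [D lit]]]]] ++ [S [A [A [B [C [D lit]]]] % [B [C [D lit]] @ [B [C [D lit]]]]] ++ [S [A [B [C [D lit]]]]]]]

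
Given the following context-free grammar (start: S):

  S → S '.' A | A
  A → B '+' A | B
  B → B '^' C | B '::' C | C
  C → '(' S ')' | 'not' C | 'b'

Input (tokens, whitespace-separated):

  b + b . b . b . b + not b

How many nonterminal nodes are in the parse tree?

[S [S [S [S [A [B [C b]] + [A [B [C b]]]]] . [A [B [C b]]]] . [A [B [C b]]]] . [A [B [C b]] + [A [B [C not [C b]]]]]]

23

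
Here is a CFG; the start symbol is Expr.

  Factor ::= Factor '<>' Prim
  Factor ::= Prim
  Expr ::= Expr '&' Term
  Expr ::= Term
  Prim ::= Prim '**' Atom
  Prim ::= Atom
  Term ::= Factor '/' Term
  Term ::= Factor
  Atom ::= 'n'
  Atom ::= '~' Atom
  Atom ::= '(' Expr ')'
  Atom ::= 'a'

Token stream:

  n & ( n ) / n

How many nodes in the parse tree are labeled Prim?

[Expr [Expr [Term [Factor [Prim [Atom n]]]]] & [Term [Factor [Prim [Atom ( [Expr [Term [Factor [Prim [Atom n]]]]] )]]] / [Term [Factor [Prim [Atom n]]]]]]

4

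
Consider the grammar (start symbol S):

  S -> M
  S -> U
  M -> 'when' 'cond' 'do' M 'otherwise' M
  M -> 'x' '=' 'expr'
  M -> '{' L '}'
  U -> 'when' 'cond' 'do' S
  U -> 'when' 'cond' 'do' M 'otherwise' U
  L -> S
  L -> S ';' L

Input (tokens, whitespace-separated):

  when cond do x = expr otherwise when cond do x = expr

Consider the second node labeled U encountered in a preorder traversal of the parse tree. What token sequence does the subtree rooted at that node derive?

[S [U when cond do [M x = expr] otherwise [U when cond do [S [M x = expr]]]]]

when cond do x = expr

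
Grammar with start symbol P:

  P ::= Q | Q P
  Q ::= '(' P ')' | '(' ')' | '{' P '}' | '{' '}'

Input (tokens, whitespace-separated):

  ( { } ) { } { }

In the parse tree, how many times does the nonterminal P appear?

4

[P [Q ( [P [Q { }]] )] [P [Q { }] [P [Q { }]]]]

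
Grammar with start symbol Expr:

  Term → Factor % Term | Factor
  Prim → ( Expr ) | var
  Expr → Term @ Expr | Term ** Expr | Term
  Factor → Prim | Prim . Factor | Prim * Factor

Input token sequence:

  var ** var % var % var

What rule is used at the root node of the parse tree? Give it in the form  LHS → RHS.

[Expr [Term [Factor [Prim var]]] ** [Expr [Term [Factor [Prim var]] % [Term [Factor [Prim var]] % [Term [Factor [Prim var]]]]]]]

Expr → Term ** Expr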